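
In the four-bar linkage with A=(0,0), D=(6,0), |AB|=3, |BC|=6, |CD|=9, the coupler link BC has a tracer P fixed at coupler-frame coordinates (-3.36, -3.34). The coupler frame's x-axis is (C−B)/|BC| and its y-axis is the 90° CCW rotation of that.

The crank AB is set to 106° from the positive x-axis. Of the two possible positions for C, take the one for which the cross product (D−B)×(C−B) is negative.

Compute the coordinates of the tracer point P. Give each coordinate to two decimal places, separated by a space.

A=(0,0), D=(6.00,0)
B = A + 3.00·(cos106°, sin106°) = (-0.8269, 2.8838)
|BD| = 7.4110
circle(B,6.00) ∩ circle(D,9.00): a=0.6695, h=5.9625
  candidates: C₊=(2.1100,8.1159) cross=44.188; C₋=(-2.5304,-2.8693) cross=-44.188
  mode - wants cross < 0 → take C=(-2.5304,-2.8693) (cross=-44.188)
ex = (C−B)/|BC| = (-0.2839,-0.9589); ey = (0.9589,-0.2839)
P = B + -3.36·ex + -3.34·ey = (-3.0755,7.0538)

-3.08 7.05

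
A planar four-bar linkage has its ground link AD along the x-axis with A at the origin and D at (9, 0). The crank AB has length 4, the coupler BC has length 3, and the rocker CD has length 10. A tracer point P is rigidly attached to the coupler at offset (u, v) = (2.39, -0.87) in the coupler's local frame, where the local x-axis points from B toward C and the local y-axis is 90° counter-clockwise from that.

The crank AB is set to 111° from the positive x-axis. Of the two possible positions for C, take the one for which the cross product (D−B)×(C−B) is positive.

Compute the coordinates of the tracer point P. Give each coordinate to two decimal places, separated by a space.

0.93 4.68

A=(0,0), D=(9.00,0)
B = A + 4.00·(cos111°, sin111°) = (-1.4335, 3.7343)
|BD| = 11.0816
circle(B,3.00) ∩ circle(D,10.00): a=1.4349, h=2.6346
  candidates: C₊=(0.8053,5.7313) cross=29.195; C₋=(-0.9703,0.7703) cross=-29.195
  mode + wants cross > 0 → take C=(0.8053,5.7313) (cross=29.195)
ex = (C−B)/|BC| = (0.7463,0.6656); ey = (-0.6656,0.7463)
P = B + 2.39·ex + -0.87·ey = (0.9292,4.6760)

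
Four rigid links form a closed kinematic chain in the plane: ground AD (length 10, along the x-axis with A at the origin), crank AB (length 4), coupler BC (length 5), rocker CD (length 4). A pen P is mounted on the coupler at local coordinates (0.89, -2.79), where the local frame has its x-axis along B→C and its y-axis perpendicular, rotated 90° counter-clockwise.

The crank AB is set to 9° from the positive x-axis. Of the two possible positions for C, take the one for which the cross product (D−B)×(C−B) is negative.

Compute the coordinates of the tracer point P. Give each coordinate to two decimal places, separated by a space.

A=(0,0), D=(10.00,0)
B = A + 4.00·(cos9°, sin9°) = (3.9508, 0.6257)
|BD| = 6.0815
circle(B,5.00) ∩ circle(D,4.00): a=3.7807, h=3.2720
  candidates: C₊=(8.0481,3.4914) cross=19.899; C₋=(7.3747,-3.0179) cross=-19.899
  mode - wants cross < 0 → take C=(7.3747,-3.0179) (cross=-19.899)
ex = (C−B)/|BC| = (0.6848,-0.7287); ey = (0.7287,0.6848)
P = B + 0.89·ex + -2.79·ey = (2.5270,-1.9334)

2.53 -1.93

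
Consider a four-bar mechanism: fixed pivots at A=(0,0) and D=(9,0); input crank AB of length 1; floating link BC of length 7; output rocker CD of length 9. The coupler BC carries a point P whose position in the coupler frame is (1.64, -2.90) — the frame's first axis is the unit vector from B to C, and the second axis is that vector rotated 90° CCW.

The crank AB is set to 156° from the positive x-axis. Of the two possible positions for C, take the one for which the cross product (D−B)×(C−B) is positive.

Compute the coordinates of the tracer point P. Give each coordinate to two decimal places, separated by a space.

2.42 0.32

A=(0,0), D=(9.00,0)
B = A + 1.00·(cos156°, sin156°) = (-0.9135, 0.4067)
|BD| = 9.9219
circle(B,7.00) ∩ circle(D,9.00): a=3.3483, h=6.1472
  candidates: C₊=(2.6840,6.4115) cross=60.992; C₋=(2.1800,-5.8726) cross=-60.992
  mode + wants cross > 0 → take C=(2.6840,6.4115) (cross=60.992)
ex = (C−B)/|BC| = (0.5139,0.8578); ey = (-0.8578,0.5139)
P = B + 1.64·ex + -2.90·ey = (2.4170,0.3232)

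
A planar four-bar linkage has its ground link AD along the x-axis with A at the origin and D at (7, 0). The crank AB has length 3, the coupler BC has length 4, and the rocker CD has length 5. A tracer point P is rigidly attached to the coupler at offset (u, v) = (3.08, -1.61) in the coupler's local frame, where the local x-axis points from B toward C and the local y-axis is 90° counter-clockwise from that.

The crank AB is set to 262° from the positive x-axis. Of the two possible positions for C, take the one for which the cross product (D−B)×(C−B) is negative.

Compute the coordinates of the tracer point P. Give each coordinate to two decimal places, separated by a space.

A=(0,0), D=(7.00,0)
B = A + 3.00·(cos262°, sin262°) = (-0.4175, -2.9708)
|BD| = 7.9903
circle(B,4.00) ∩ circle(D,5.00): a=3.4320, h=2.0546
  candidates: C₊=(2.0045,0.2125) cross=16.417; C₋=(3.5323,-3.6021) cross=-16.417
  mode - wants cross < 0 → take C=(3.5323,-3.6021) (cross=-16.417)
ex = (C−B)/|BC| = (0.9875,-0.1578); ey = (0.1578,0.9875)
P = B + 3.08·ex + -1.61·ey = (2.3698,-5.0467)

2.37 -5.05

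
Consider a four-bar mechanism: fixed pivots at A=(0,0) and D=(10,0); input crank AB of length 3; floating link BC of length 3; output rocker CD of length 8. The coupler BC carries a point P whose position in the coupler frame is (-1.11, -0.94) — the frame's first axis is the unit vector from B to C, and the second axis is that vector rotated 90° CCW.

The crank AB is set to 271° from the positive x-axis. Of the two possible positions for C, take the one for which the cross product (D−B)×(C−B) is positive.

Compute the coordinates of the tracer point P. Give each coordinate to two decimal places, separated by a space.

A=(0,0), D=(10.00,0)
B = A + 3.00·(cos271°, sin271°) = (0.0524, -2.9995)
|BD| = 10.3900
circle(B,3.00) ∩ circle(D,8.00): a=2.5483, h=1.5832
  candidates: C₊=(2.0351,-0.7481) cross=16.449; C₋=(2.9492,-3.7796) cross=-16.449
  mode + wants cross > 0 → take C=(2.0351,-0.7481) (cross=16.449)
ex = (C−B)/|BC| = (0.6609,0.7505); ey = (-0.7505,0.6609)
P = B + -1.11·ex + -0.94·ey = (0.0242,-4.4538)

0.02 -4.45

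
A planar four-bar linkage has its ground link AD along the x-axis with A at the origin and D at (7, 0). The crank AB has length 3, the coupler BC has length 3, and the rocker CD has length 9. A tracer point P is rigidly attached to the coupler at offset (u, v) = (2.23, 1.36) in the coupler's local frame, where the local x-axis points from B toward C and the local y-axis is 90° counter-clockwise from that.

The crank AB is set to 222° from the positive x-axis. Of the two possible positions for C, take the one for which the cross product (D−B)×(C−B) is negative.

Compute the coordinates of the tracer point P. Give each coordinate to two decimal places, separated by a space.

A=(0,0), D=(7.00,0)
B = A + 3.00·(cos222°, sin222°) = (-2.2294, -2.0074)
|BD| = 9.4452
circle(B,3.00) ∩ circle(D,9.00): a=0.9112, h=2.8583
  candidates: C₊=(-1.9466,0.9792) cross=26.997; C₋=(-0.7316,-4.6067) cross=-26.997
  mode - wants cross < 0 → take C=(-0.7316,-4.6067) (cross=-26.997)
ex = (C−B)/|BC| = (0.4993,-0.8664); ey = (0.8664,0.4993)
P = B + 2.23·ex + 1.36·ey = (0.0623,-3.2606)

0.06 -3.26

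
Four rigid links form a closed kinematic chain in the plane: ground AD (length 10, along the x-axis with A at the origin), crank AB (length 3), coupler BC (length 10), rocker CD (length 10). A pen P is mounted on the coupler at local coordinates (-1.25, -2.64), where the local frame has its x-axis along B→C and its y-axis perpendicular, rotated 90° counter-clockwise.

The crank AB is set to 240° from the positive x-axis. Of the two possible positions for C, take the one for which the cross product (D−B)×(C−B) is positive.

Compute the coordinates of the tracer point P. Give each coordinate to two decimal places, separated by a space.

0.43 -4.79

A=(0,0), D=(10.00,0)
B = A + 3.00·(cos240°, sin240°) = (-1.5000, -2.5981)
|BD| = 11.7898
circle(B,10.00) ∩ circle(D,10.00): a=5.8949, h=8.0777
  candidates: C₊=(2.4699,6.5801) cross=95.235; C₋=(6.0301,-9.1782) cross=-95.235
  mode + wants cross > 0 → take C=(2.4699,6.5801) (cross=95.235)
ex = (C−B)/|BC| = (0.3970,0.9178); ey = (-0.9178,0.3970)
P = B + -1.25·ex + -2.64·ey = (0.4268,-4.7934)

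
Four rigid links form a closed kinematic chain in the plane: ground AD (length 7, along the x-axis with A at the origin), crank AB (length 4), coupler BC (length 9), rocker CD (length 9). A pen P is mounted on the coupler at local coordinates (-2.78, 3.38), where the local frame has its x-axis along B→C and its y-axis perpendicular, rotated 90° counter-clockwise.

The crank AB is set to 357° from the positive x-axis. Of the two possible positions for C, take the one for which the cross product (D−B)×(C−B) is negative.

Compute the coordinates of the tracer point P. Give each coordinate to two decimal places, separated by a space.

6.62 3.29

A=(0,0), D=(7.00,0)
B = A + 4.00·(cos357°, sin357°) = (3.9945, -0.2093)
|BD| = 3.0128
circle(B,9.00) ∩ circle(D,9.00): a=1.5064, h=8.8730
  candidates: C₊=(4.8807,8.7469) cross=26.732; C₋=(6.1138,-8.9563) cross=-26.732
  mode - wants cross < 0 → take C=(6.1138,-8.9563) (cross=-26.732)
ex = (C−B)/|BC| = (0.2355,-0.9719); ey = (0.9719,0.2355)
P = B + -2.78·ex + 3.38·ey = (6.6248,3.2884)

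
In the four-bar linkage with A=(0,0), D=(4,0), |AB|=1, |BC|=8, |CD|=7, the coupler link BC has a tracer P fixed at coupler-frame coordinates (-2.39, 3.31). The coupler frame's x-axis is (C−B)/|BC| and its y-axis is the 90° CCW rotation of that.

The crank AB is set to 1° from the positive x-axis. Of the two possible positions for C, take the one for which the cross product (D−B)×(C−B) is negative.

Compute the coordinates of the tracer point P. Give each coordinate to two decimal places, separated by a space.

2.69 3.73

A=(0,0), D=(4.00,0)
B = A + 1.00·(cos1°, sin1°) = (0.9998, 0.0175)
|BD| = 3.0002
circle(B,8.00) ∩ circle(D,7.00): a=3.9999, h=6.9282
  candidates: C₊=(5.0400,6.9223) cross=20.786; C₋=(4.9594,-6.9339) cross=-20.786
  mode - wants cross < 0 → take C=(4.9594,-6.9339) (cross=-20.786)
ex = (C−B)/|BC| = (0.4949,-0.8689); ey = (0.8689,0.4949)
P = B + -2.39·ex + 3.31·ey = (2.6931,3.7325)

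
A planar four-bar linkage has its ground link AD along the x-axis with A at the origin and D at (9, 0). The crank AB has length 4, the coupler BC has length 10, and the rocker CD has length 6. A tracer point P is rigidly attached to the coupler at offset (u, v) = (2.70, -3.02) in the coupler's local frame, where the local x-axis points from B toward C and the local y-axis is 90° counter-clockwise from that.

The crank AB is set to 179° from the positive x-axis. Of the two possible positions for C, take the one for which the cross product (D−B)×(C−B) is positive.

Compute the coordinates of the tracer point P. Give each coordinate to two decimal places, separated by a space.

-0.25 -1.46

A=(0,0), D=(9.00,0)
B = A + 4.00·(cos179°, sin179°) = (-3.9994, 0.0698)
|BD| = 12.9996
circle(B,10.00) ∩ circle(D,6.00): a=8.9614, h=4.4377
  candidates: C₊=(4.9857,4.4593) cross=57.688; C₋=(4.9381,-4.4159) cross=-57.688
  mode + wants cross > 0 → take C=(4.9857,4.4593) (cross=57.688)
ex = (C−B)/|BC| = (0.8985,0.4390); ey = (-0.4390,0.8985)
P = B + 2.70·ex + -3.02·ey = (-0.2478,-1.4585)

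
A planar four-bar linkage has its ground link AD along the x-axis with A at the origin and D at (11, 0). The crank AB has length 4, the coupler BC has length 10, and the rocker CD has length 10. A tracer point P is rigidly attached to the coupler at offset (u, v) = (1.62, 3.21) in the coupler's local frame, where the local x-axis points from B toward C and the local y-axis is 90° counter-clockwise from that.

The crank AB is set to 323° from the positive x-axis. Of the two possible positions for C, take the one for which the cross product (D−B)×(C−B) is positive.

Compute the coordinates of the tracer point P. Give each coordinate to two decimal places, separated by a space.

0.20 -0.41

A=(0,0), D=(11.00,0)
B = A + 4.00·(cos323°, sin323°) = (3.1945, -2.4073)
|BD| = 8.1682
circle(B,10.00) ∩ circle(D,10.00): a=4.0841, h=9.1280
  candidates: C₊=(4.4072,7.5189) cross=74.559; C₋=(9.7874,-9.9262) cross=-74.559
  mode + wants cross > 0 → take C=(4.4072,7.5189) (cross=74.559)
ex = (C−B)/|BC| = (0.1213,0.9926); ey = (-0.9926,0.1213)
P = B + 1.62·ex + 3.21·ey = (0.2047,-0.4100)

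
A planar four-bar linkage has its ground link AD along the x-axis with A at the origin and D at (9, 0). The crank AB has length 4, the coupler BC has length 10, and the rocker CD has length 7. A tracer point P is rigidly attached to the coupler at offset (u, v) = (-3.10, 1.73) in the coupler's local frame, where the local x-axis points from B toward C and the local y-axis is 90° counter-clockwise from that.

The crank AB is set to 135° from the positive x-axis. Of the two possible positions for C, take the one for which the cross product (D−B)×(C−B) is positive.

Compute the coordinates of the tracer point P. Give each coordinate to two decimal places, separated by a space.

-6.35 3.29

A=(0,0), D=(9.00,0)
B = A + 4.00·(cos135°, sin135°) = (-2.8284, 2.8284)
|BD| = 12.1619
circle(B,10.00) ∩ circle(D,7.00): a=8.1777, h=5.7555
  candidates: C₊=(6.4635,6.5243) cross=69.998; C₋=(3.7865,-4.6711) cross=-69.998
  mode + wants cross > 0 → take C=(6.4635,6.5243) (cross=69.998)
ex = (C−B)/|BC| = (0.9292,0.3696); ey = (-0.3696,0.9292)
P = B + -3.10·ex + 1.73·ey = (-6.3483,3.2902)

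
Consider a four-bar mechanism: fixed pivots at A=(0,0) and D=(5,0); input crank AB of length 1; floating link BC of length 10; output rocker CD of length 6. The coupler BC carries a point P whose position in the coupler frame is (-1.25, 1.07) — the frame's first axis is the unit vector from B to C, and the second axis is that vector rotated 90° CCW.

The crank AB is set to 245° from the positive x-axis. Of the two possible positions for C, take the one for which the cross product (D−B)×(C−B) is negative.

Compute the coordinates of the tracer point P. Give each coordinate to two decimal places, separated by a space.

A=(0,0), D=(5.00,0)
B = A + 1.00·(cos245°, sin245°) = (-0.4226, -0.9063)
|BD| = 5.4978
circle(B,10.00) ∩ circle(D,6.00): a=8.5694, h=5.1542
  candidates: C₊=(7.1799,5.5900) cross=28.337; C₋=(8.8792,-4.5773) cross=-28.337
  mode - wants cross < 0 → take C=(8.8792,-4.5773) (cross=-28.337)
ex = (C−B)/|BC| = (0.9302,-0.3671); ey = (0.3671,0.9302)
P = B + -1.25·ex + 1.07·ey = (-1.1925,0.5479)

-1.19 0.55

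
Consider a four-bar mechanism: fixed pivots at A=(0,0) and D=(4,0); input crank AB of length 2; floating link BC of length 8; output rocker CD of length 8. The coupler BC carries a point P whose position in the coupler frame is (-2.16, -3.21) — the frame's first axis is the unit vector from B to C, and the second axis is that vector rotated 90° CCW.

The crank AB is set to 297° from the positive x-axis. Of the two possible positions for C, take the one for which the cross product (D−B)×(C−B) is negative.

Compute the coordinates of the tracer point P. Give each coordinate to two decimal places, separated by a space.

-2.91 -2.38

A=(0,0), D=(4.00,0)
B = A + 2.00·(cos297°, sin297°) = (0.9080, -1.7820)
|BD| = 3.5688
circle(B,8.00) ∩ circle(D,8.00): a=1.7844, h=7.7985
  candidates: C₊=(-1.4401,5.8656) cross=27.831; C₋=(6.3480,-7.6477) cross=-27.831
  mode - wants cross < 0 → take C=(6.3480,-7.6477) (cross=-27.831)
ex = (C−B)/|BC| = (0.6800,-0.7332); ey = (0.7332,0.6800)
P = B + -2.16·ex + -3.21·ey = (-2.9144,-2.3811)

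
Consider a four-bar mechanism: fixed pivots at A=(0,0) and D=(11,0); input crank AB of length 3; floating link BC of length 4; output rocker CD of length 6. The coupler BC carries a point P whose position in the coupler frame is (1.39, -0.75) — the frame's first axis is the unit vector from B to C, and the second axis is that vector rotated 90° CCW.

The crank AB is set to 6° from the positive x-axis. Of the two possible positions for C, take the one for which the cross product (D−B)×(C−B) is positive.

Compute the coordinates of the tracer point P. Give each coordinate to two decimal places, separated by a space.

4.50 0.74

A=(0,0), D=(11.00,0)
B = A + 3.00·(cos6°, sin6°) = (2.9836, 0.3136)
|BD| = 8.0226
circle(B,4.00) ∩ circle(D,6.00): a=2.7648, h=2.8907
  candidates: C₊=(5.8592,3.0940) cross=23.190; C₋=(5.6333,-2.6829) cross=-23.190
  mode + wants cross > 0 → take C=(5.8592,3.0940) (cross=23.190)
ex = (C−B)/|BC| = (0.7189,0.6951); ey = (-0.6951,0.7189)
P = B + 1.39·ex + -0.75·ey = (4.5042,0.7406)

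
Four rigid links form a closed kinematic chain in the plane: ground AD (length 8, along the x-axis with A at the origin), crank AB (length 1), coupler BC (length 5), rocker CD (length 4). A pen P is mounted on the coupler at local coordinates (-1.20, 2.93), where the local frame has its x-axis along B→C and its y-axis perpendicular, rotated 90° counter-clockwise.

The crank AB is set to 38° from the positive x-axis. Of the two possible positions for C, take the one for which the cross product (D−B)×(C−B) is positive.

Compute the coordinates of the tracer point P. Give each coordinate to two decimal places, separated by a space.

-1.62 2.68

A=(0,0), D=(8.00,0)
B = A + 1.00·(cos38°, sin38°) = (0.7880, 0.6157)
|BD| = 7.2382
circle(B,5.00) ∩ circle(D,4.00): a=4.2408, h=2.6487
  candidates: C₊=(5.2387,2.8940) cross=19.172; C₋=(4.7882,-2.3841) cross=-19.172
  mode + wants cross > 0 → take C=(5.2387,2.8940) (cross=19.172)
ex = (C−B)/|BC| = (0.8901,0.4557); ey = (-0.4557,0.8901)
P = B + -1.20·ex + 2.93·ey = (-1.6153,2.6770)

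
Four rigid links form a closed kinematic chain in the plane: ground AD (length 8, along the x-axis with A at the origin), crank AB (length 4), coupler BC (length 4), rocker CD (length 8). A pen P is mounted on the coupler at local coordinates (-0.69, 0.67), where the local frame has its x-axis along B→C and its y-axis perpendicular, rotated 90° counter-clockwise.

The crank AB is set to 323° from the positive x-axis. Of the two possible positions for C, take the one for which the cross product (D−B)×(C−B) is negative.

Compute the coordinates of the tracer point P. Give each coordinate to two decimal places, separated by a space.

A=(0,0), D=(8.00,0)
B = A + 4.00·(cos323°, sin323°) = (3.1945, -2.4073)
|BD| = 5.3747
circle(B,4.00) ∩ circle(D,8.00): a=-1.7780, h=3.5831
  candidates: C₊=(0.0000,0.0000) cross=19.258; C₋=(3.2097,-6.4072) cross=-19.258
  mode - wants cross < 0 → take C=(3.2097,-6.4072) (cross=-19.258)
ex = (C−B)/|BC| = (0.0038,-1.0000); ey = (1.0000,0.0038)
P = B + -0.69·ex + 0.67·ey = (3.8619,-1.7147)

3.86 -1.71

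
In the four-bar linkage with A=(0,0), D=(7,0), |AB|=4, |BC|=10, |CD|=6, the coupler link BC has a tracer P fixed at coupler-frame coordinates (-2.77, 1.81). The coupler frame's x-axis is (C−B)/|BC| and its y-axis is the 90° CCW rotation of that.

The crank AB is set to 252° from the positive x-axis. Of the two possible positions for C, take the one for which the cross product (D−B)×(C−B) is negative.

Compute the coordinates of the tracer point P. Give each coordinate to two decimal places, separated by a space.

A=(0,0), D=(7.00,0)
B = A + 4.00·(cos252°, sin252°) = (-1.2361, -3.8042)
|BD| = 9.0722
circle(B,10.00) ∩ circle(D,6.00): a=8.0634, h=5.9146
  candidates: C₊=(3.6040,4.9464) cross=53.658; C₋=(8.5643,-5.7925) cross=-53.658
  mode - wants cross < 0 → take C=(8.5643,-5.7925) (cross=-53.658)
ex = (C−B)/|BC| = (0.9800,-0.1988); ey = (0.1988,0.9800)
P = B + -2.77·ex + 1.81·ey = (-3.5909,-1.4796)

-3.59 -1.48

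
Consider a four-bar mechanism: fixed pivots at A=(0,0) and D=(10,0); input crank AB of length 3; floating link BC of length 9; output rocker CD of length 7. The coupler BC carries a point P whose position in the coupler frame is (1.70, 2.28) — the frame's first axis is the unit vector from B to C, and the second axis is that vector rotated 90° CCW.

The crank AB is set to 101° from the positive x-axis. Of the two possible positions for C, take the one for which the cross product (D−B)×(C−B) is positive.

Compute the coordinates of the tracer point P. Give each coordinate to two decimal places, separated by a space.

0.06 5.72

A=(0,0), D=(10.00,0)
B = A + 3.00·(cos101°, sin101°) = (-0.5724, 2.9449)
|BD| = 10.9749
circle(B,9.00) ∩ circle(D,7.00): a=6.9453, h=5.7239
  candidates: C₊=(7.6541,6.5952) cross=62.819; C₋=(4.5823,-4.4327) cross=-62.819
  mode + wants cross > 0 → take C=(7.6541,6.5952) (cross=62.819)
ex = (C−B)/|BC| = (0.9141,0.4056); ey = (-0.4056,0.9141)
P = B + 1.70·ex + 2.28·ey = (0.0567,5.7184)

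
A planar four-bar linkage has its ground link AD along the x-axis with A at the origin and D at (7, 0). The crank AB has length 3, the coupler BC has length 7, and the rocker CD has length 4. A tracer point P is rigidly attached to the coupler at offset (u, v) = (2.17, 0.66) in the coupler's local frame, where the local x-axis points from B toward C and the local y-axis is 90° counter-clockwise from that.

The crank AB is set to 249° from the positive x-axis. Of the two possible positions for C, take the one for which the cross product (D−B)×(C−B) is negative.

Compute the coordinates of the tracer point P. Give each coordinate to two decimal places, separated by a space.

A=(0,0), D=(7.00,0)
B = A + 3.00·(cos249°, sin249°) = (-1.0751, -2.8007)
|BD| = 8.5470
circle(B,7.00) ∩ circle(D,4.00): a=6.2040, h=3.2420
  candidates: C₊=(3.7240,2.2952) cross=27.709; C₋=(5.8487,-3.8307) cross=-27.709
  mode - wants cross < 0 → take C=(5.8487,-3.8307) (cross=-27.709)
ex = (C−B)/|BC| = (0.9891,-0.1471); ey = (0.1471,0.9891)
P = B + 2.17·ex + 0.66·ey = (1.1684,-2.4672)

1.17 -2.47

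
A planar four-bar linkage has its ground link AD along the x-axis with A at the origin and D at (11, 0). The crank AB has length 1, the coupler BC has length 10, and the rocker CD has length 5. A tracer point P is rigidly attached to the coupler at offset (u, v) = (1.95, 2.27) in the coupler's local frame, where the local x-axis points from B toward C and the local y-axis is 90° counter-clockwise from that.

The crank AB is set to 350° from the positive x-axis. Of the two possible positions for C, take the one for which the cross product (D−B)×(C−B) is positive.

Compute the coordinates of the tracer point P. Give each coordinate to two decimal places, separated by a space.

1.54 2.77

A=(0,0), D=(11.00,0)
B = A + 1.00·(cos350°, sin350°) = (0.9848, -0.1736)
|BD| = 10.0167
circle(B,10.00) ∩ circle(D,5.00): a=8.7521, h=4.8374
  candidates: C₊=(9.6517,4.8148) cross=48.455; C₋=(9.8195,-4.8586) cross=-48.455
  mode + wants cross > 0 → take C=(9.6517,4.8148) (cross=48.455)
ex = (C−B)/|BC| = (0.8667,0.4988); ey = (-0.4988,0.8667)
P = B + 1.95·ex + 2.27·ey = (1.5425,2.7665)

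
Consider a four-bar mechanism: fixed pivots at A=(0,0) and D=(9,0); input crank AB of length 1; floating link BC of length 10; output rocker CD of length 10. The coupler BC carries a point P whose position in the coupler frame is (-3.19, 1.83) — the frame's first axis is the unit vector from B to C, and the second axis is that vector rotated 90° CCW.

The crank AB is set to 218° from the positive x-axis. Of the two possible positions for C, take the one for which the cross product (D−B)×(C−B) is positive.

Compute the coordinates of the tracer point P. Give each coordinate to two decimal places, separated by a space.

A=(0,0), D=(9.00,0)
B = A + 1.00·(cos218°, sin218°) = (-0.7880, -0.6157)
|BD| = 9.8074
circle(B,10.00) ∩ circle(D,10.00): a=4.9037, h=8.7152
  candidates: C₊=(3.5589,8.3901) cross=85.473; C₋=(4.6531,-9.0058) cross=-85.473
  mode + wants cross > 0 → take C=(3.5589,8.3901) (cross=85.473)
ex = (C−B)/|BC| = (0.4347,0.9006); ey = (-0.9006,0.4347)
P = B + -3.19·ex + 1.83·ey = (-3.8227,-2.6930)

-3.82 -2.69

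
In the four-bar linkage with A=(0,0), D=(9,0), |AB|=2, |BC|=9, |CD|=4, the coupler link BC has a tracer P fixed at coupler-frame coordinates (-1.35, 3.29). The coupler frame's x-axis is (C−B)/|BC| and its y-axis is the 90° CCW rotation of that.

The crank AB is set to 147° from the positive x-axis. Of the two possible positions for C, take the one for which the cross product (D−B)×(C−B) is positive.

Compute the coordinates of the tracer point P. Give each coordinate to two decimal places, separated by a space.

A=(0,0), D=(9.00,0)
B = A + 2.00·(cos147°, sin147°) = (-1.6773, 1.0893)
|BD| = 10.7328
circle(B,9.00) ∩ circle(D,4.00): a=8.3945, h=3.2454
  candidates: C₊=(7.0032,3.4659) cross=34.832; C₋=(6.3444,-2.9913) cross=-34.832
  mode + wants cross > 0 → take C=(7.0032,3.4659) (cross=34.832)
ex = (C−B)/|BC| = (0.9645,0.2641); ey = (-0.2641,0.9645)
P = B + -1.35·ex + 3.29·ey = (-3.8482,3.9060)

-3.85 3.91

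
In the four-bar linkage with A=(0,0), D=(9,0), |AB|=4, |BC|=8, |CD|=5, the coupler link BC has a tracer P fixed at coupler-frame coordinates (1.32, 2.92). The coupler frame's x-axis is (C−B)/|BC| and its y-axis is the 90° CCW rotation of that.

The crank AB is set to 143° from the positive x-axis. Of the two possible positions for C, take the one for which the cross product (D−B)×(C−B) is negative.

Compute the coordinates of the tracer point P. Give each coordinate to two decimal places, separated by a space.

-0.78 4.52

A=(0,0), D=(9.00,0)
B = A + 4.00·(cos143°, sin143°) = (-3.1945, 2.4073)
|BD| = 12.4299
circle(B,8.00) ∩ circle(D,5.00): a=7.7837, h=1.8475
  candidates: C₊=(4.7996,2.7124) cross=22.965; C₋=(4.0840,-0.9128) cross=-22.965
  mode - wants cross < 0 → take C=(4.0840,-0.9128) (cross=-22.965)
ex = (C−B)/|BC| = (0.9098,-0.4150); ey = (0.4150,0.9098)
P = B + 1.32·ex + 2.92·ey = (-0.7818,4.5161)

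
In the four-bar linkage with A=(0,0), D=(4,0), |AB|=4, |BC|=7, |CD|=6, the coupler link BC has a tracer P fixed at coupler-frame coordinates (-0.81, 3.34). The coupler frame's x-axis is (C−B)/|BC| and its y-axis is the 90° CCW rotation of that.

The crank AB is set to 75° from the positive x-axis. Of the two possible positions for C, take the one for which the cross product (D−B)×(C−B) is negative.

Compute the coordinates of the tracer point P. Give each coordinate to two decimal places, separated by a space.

4.45 3.49

A=(0,0), D=(4.00,0)
B = A + 4.00·(cos75°, sin75°) = (1.0353, 3.8637)
|BD| = 4.8701
circle(B,7.00) ∩ circle(D,6.00): a=3.7697, h=5.8982
  candidates: C₊=(8.0095,4.4636) cross=28.725; C₋=(-1.3492,-2.7176) cross=-28.725
  mode - wants cross < 0 → take C=(-1.3492,-2.7176) (cross=-28.725)
ex = (C−B)/|BC| = (-0.3406,-0.9402); ey = (0.9402,-0.3406)
P = B + -0.81·ex + 3.34·ey = (4.4514,3.4875)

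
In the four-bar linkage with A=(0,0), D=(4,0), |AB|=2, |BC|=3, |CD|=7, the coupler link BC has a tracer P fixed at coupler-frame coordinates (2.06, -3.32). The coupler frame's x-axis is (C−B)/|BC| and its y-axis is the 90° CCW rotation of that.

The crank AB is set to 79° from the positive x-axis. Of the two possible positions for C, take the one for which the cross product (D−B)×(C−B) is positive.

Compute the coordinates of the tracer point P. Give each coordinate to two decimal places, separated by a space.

1.57 5.69

A=(0,0), D=(4.00,0)
B = A + 2.00·(cos79°, sin79°) = (0.3816, 1.9633)
|BD| = 4.1167
circle(B,3.00) ∩ circle(D,7.00): a=-2.7999, h=1.0772
  candidates: C₊=(-1.5657,4.2453) cross=4.434; C₋=(-2.5931,2.3518) cross=-4.434
  mode + wants cross > 0 → take C=(-1.5657,4.2453) (cross=4.434)
ex = (C−B)/|BC| = (-0.6491,0.7607); ey = (-0.7607,-0.6491)
P = B + 2.06·ex + -3.32·ey = (1.5700,5.6853)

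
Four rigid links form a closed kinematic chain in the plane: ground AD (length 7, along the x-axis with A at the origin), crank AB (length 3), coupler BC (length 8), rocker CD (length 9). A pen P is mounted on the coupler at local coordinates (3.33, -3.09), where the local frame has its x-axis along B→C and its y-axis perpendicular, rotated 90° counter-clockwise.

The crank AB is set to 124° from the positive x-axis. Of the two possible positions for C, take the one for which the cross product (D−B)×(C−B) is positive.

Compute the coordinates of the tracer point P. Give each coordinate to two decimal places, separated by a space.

A=(0,0), D=(7.00,0)
B = A + 3.00·(cos124°, sin124°) = (-1.6776, 2.4871)
|BD| = 9.0270
circle(B,8.00) ∩ circle(D,9.00): a=3.5719, h=7.1583
  candidates: C₊=(3.7283,8.3843) cross=64.618; C₋=(-0.2162,-5.3783) cross=-64.618
  mode + wants cross > 0 → take C=(3.7283,8.3843) (cross=64.618)
ex = (C−B)/|BC| = (0.6757,0.7371); ey = (-0.7371,0.6757)
P = B + 3.33·ex + -3.09·ey = (2.8504,2.8538)

2.85 2.85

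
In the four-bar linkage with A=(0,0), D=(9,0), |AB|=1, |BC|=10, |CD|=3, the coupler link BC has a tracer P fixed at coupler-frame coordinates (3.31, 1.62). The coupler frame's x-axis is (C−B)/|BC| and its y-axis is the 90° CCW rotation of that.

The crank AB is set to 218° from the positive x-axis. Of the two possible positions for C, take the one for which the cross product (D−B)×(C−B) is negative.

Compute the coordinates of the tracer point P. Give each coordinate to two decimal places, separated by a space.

2.81 0.17

A=(0,0), D=(9.00,0)
B = A + 1.00·(cos218°, sin218°) = (-0.7880, -0.6157)
|BD| = 9.8074
circle(B,10.00) ∩ circle(D,3.00): a=9.5431, h=2.9883
  candidates: C₊=(8.5486,2.9658) cross=29.308; C₋=(8.9238,-2.9990) cross=-29.308
  mode - wants cross < 0 → take C=(8.9238,-2.9990) (cross=-29.308)
ex = (C−B)/|BC| = (0.9712,-0.2383); ey = (0.2383,0.9712)
P = B + 3.31·ex + 1.62·ey = (2.8127,0.1688)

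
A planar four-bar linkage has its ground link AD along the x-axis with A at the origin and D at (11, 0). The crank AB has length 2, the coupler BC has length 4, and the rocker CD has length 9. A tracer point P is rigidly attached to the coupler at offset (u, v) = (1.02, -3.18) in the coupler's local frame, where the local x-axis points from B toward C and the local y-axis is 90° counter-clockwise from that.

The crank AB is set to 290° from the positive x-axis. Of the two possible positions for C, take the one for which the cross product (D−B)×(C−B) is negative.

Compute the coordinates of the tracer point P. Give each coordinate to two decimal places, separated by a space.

-0.96 -4.79

A=(0,0), D=(11.00,0)
B = A + 2.00·(cos290°, sin290°) = (0.6840, -1.8794)
|BD| = 10.4858
circle(B,4.00) ∩ circle(D,9.00): a=2.1434, h=3.3772
  candidates: C₊=(2.1875,1.8273) cross=35.413; C₋=(3.3981,-4.8178) cross=-35.413
  mode - wants cross < 0 → take C=(3.3981,-4.8178) (cross=-35.413)
ex = (C−B)/|BC| = (0.6785,-0.7346); ey = (0.7346,0.6785)
P = B + 1.02·ex + -3.18·ey = (-0.9599,-4.7863)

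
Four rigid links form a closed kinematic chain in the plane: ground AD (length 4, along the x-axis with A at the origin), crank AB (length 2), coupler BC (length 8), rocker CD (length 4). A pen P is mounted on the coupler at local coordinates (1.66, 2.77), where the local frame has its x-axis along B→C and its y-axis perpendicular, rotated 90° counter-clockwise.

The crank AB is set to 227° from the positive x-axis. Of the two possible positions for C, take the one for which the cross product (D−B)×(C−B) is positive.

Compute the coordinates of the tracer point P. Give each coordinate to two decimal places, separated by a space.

-2.03 1.70

A=(0,0), D=(4.00,0)
B = A + 2.00·(cos227°, sin227°) = (-1.3640, -1.4627)
|BD| = 5.5599
circle(B,8.00) ∩ circle(D,4.00): a=7.0966, h=3.6930
  candidates: C₊=(4.5110,3.9672) cross=20.533; C₋=(6.4542,-3.1586) cross=-20.533
  mode + wants cross > 0 → take C=(4.5110,3.9672) (cross=20.533)
ex = (C−B)/|BC| = (0.7344,0.6787); ey = (-0.6787,0.7344)
P = B + 1.66·ex + 2.77·ey = (-2.0250,1.6982)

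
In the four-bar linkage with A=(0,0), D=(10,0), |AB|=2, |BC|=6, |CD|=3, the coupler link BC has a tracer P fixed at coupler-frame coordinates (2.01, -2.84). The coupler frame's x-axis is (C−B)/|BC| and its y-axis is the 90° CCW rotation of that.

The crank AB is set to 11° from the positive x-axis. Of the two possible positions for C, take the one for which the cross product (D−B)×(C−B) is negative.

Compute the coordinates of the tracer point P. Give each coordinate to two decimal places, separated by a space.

A=(0,0), D=(10.00,0)
B = A + 2.00·(cos11°, sin11°) = (1.9633, 0.3816)
|BD| = 8.0458
circle(B,6.00) ∩ circle(D,3.00): a=5.7008, h=1.8711
  candidates: C₊=(7.7464,1.9802) cross=15.054; C₋=(7.5689,-1.7577) cross=-15.054
  mode - wants cross < 0 → take C=(7.5689,-1.7577) (cross=-15.054)
ex = (C−B)/|BC| = (0.9343,-0.3566); ey = (0.3566,0.9343)
P = B + 2.01·ex + -2.84·ey = (2.8285,-2.9884)

2.83 -2.99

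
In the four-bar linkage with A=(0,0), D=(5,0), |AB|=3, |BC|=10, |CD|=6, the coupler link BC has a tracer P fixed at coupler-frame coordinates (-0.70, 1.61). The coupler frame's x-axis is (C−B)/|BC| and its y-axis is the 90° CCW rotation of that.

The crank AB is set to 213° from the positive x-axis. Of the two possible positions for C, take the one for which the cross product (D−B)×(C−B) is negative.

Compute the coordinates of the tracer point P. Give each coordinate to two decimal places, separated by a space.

A=(0,0), D=(5.00,0)
B = A + 3.00·(cos213°, sin213°) = (-2.5160, -1.6339)
|BD| = 7.6916
circle(B,10.00) ∩ circle(D,6.00): a=8.0062, h=5.9917
  candidates: C₊=(4.0346,5.9218) cross=46.086; C₋=(6.5803,-5.7882) cross=-46.086
  mode - wants cross < 0 → take C=(6.5803,-5.7882) (cross=-46.086)
ex = (C−B)/|BC| = (0.9096,-0.4154); ey = (0.4154,0.9096)
P = B + -0.70·ex + 1.61·ey = (-2.4839,0.1214)

-2.48 0.12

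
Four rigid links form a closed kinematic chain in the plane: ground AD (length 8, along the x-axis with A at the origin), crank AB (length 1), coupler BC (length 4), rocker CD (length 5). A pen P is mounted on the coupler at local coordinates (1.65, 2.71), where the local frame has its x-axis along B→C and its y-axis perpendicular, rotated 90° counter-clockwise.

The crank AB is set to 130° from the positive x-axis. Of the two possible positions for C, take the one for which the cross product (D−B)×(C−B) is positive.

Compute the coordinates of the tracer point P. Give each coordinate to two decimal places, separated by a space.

0.40 3.76

A=(0,0), D=(8.00,0)
B = A + 1.00·(cos130°, sin130°) = (-0.6428, 0.7660)
|BD| = 8.6767
circle(B,4.00) ∩ circle(D,5.00): a=3.8197, h=1.1874
  candidates: C₊=(3.2668,1.6116) cross=10.303; C₋=(3.0572,-0.7539) cross=-10.303
  mode + wants cross > 0 → take C=(3.2668,1.6116) (cross=10.303)
ex = (C−B)/|BC| = (0.9774,0.2114); ey = (-0.2114,0.9774)
P = B + 1.65·ex + 2.71·ey = (0.3971,3.7636)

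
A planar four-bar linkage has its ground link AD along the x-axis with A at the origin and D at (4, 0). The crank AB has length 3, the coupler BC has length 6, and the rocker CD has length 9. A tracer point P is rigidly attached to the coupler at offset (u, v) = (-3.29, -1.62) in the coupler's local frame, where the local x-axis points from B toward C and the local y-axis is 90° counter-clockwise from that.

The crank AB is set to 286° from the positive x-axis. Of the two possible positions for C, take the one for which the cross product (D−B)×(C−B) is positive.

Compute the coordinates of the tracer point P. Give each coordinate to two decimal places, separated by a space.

A=(0,0), D=(4.00,0)
B = A + 3.00·(cos286°, sin286°) = (0.8269, -2.8838)
|BD| = 4.2877
circle(B,6.00) ∩ circle(D,9.00): a=-3.1037, h=5.1349
  candidates: C₊=(-4.9235,-1.1712) cross=22.017; C₋=(1.9837,-8.7712) cross=-22.017
  mode + wants cross > 0 → take C=(-4.9235,-1.1712) (cross=22.017)
ex = (C−B)/|BC| = (-0.9584,0.2854); ey = (-0.2854,-0.9584)
P = B + -3.29·ex + -1.62·ey = (4.4424,-2.2703)

4.44 -2.27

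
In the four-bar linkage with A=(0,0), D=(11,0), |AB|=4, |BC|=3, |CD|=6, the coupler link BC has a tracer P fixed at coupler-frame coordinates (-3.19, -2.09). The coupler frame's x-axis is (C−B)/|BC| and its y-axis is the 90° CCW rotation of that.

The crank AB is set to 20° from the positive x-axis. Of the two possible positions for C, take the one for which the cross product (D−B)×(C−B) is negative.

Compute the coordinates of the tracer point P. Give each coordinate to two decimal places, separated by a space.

A=(0,0), D=(11.00,0)
B = A + 4.00·(cos20°, sin20°) = (3.7588, 1.3681)
|BD| = 7.3693
circle(B,3.00) ∩ circle(D,6.00): a=1.8527, h=2.3595
  candidates: C₊=(6.0173,3.3426) cross=17.388; C₋=(5.1413,-1.2944) cross=-17.388
  mode - wants cross < 0 → take C=(5.1413,-1.2944) (cross=-17.388)
ex = (C−B)/|BC| = (0.4608,-0.8875); ey = (0.8875,0.4608)
P = B + -3.19·ex + -2.09·ey = (0.4339,3.2360)

0.43 3.24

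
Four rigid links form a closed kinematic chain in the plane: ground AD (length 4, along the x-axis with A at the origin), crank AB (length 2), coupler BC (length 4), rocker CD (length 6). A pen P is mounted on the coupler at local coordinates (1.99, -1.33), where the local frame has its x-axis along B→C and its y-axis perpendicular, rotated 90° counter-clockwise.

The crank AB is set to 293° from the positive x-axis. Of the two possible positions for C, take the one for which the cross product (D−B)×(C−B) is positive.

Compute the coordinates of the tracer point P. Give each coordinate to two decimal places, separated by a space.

A=(0,0), D=(4.00,0)
B = A + 2.00·(cos293°, sin293°) = (0.7815, -1.8410)
|BD| = 3.7079
circle(B,4.00) ∩ circle(D,6.00): a=-0.8430, h=3.9102
  candidates: C₊=(-1.8918,1.1345) cross=14.498; C₋=(1.9911,-5.6537) cross=-14.498
  mode + wants cross > 0 → take C=(-1.8918,1.1345) (cross=14.498)
ex = (C−B)/|BC| = (-0.6683,0.7439); ey = (-0.7439,-0.6683)
P = B + 1.99·ex + -1.33·ey = (0.4409,0.5282)

0.44 0.53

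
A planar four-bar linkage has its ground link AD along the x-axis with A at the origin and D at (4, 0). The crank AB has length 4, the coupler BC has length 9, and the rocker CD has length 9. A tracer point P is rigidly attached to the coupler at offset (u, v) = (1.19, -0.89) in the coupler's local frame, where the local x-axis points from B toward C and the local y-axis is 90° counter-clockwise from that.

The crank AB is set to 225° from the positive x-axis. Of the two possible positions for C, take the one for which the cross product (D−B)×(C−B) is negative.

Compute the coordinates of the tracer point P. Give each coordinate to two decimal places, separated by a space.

-2.57 -4.29

A=(0,0), D=(4.00,0)
B = A + 4.00·(cos225°, sin225°) = (-2.8284, -2.8284)
|BD| = 7.3910
circle(B,9.00) ∩ circle(D,9.00): a=3.6955, h=8.2063
  candidates: C₊=(-2.5546,6.1674) cross=60.653; C₋=(3.7262,-8.9958) cross=-60.653
  mode - wants cross < 0 → take C=(3.7262,-8.9958) (cross=-60.653)
ex = (C−B)/|BC| = (0.7283,-0.6853); ey = (0.6853,0.7283)
P = B + 1.19·ex + -0.89·ey = (-2.5716,-4.2921)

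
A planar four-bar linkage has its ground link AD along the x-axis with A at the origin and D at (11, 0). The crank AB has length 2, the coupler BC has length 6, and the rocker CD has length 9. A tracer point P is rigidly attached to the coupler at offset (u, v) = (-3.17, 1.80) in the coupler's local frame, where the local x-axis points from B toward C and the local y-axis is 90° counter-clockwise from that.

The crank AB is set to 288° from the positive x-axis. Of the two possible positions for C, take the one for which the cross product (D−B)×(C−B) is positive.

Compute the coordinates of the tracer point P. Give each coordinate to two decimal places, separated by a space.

-2.21 -4.20

A=(0,0), D=(11.00,0)
B = A + 2.00·(cos288°, sin288°) = (0.6180, -1.9021)
|BD| = 10.5548
circle(B,6.00) ∩ circle(D,9.00): a=3.1457, h=5.1093
  candidates: C₊=(2.7914,3.6904) cross=53.927; C₋=(4.6329,-6.3609) cross=-53.927
  mode + wants cross > 0 → take C=(2.7914,3.6904) (cross=53.927)
ex = (C−B)/|BC| = (0.3622,0.9321); ey = (-0.9321,0.3622)
P = B + -3.17·ex + 1.80·ey = (-2.2080,-4.2048)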